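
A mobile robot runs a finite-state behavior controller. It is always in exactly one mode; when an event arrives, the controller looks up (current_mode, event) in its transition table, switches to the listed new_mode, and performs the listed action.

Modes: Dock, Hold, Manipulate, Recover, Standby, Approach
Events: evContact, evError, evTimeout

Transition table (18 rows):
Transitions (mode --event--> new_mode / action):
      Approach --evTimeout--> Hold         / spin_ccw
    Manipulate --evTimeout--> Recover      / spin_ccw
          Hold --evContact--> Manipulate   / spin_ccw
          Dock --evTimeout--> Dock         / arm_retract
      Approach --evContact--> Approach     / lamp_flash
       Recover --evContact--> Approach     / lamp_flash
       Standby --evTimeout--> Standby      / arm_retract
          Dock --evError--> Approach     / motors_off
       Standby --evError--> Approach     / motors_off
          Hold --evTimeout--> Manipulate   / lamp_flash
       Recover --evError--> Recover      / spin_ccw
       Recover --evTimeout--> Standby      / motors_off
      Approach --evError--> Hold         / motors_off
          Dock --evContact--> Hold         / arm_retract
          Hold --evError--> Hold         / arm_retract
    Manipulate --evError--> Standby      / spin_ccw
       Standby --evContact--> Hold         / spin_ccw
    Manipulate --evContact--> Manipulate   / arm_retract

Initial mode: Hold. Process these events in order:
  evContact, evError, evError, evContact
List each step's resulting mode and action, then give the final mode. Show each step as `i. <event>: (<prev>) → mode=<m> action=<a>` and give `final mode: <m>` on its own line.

final mode: Approach

1. evContact: (Hold) → mode=Manipulate action=spin_ccw
2. evError: (Manipulate) → mode=Standby action=spin_ccw
3. evError: (Standby) → mode=Approach action=motors_off
4. evContact: (Approach) → mode=Approach action=lamp_flash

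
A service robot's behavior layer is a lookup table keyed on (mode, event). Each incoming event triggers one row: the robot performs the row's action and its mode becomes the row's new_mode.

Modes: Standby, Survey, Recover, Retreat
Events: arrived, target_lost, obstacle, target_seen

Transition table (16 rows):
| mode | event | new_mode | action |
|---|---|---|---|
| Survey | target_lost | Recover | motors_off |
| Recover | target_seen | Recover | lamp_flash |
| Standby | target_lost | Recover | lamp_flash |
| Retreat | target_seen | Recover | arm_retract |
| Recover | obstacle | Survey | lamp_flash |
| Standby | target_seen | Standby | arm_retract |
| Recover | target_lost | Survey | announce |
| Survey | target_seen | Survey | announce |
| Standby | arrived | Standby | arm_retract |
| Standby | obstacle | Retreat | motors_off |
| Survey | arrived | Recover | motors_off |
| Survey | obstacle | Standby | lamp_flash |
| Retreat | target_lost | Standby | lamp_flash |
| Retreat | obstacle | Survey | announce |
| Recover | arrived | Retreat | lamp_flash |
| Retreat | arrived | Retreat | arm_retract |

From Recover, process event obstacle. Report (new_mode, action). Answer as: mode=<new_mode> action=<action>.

current mode = Recover; filter table to that mode:
  (Recover, target_seen) → (Recover, lamp_flash)
  (Recover, obstacle) → (Survey, lamp_flash)  ← event matches
  (Recover, target_lost) → (Survey, announce)
  (Recover, arrived) → (Retreat, lamp_flash)
event = obstacle selects (Survey, lamp_flash)

mode=Survey action=lamp_flash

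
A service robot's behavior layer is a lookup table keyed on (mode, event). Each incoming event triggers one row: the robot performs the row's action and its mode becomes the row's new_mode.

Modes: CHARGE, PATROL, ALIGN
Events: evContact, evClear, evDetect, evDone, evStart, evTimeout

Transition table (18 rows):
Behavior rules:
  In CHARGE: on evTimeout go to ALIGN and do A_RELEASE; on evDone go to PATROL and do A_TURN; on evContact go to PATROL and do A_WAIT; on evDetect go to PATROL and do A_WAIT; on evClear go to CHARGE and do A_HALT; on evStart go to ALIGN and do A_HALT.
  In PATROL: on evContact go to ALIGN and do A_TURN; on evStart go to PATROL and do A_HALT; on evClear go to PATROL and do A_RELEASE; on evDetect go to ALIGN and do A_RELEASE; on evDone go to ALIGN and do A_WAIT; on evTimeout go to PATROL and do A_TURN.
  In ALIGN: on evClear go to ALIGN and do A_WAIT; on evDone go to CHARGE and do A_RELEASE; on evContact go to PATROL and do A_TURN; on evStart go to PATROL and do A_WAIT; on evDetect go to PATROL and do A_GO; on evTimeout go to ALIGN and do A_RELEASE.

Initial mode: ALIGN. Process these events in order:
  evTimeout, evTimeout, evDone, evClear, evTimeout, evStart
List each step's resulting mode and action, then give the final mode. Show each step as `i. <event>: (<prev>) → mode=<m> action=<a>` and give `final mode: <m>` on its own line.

1. evTimeout: (ALIGN) → mode=ALIGN action=A_RELEASE
2. evTimeout: (ALIGN) → mode=ALIGN action=A_RELEASE
3. evDone: (ALIGN) → mode=CHARGE action=A_RELEASE
4. evClear: (CHARGE) → mode=CHARGE action=A_HALT
5. evTimeout: (CHARGE) → mode=ALIGN action=A_RELEASE
6. evStart: (ALIGN) → mode=PATROL action=A_WAIT

final mode: PATROL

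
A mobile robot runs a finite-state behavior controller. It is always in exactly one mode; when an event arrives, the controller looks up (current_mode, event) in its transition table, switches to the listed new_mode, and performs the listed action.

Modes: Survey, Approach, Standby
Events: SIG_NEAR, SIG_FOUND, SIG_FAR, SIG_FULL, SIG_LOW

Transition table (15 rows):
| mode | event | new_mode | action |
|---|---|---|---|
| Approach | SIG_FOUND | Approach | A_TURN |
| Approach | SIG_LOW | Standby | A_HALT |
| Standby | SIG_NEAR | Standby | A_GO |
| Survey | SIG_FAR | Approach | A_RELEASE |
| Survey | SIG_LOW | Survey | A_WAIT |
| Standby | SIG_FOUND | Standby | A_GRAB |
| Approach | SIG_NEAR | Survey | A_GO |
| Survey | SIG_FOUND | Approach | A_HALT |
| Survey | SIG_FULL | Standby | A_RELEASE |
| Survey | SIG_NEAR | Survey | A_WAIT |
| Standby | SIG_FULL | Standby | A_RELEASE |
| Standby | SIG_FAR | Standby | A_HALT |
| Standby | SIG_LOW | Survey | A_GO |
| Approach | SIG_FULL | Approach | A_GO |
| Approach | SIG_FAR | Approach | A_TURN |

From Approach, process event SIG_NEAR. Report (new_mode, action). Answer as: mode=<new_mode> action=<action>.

current mode = Approach; filter table to that mode:
  (Approach, SIG_FOUND) → (Approach, A_TURN)
  (Approach, SIG_LOW) → (Standby, A_HALT)
  (Approach, SIG_NEAR) → (Survey, A_GO)  ← event matches
  (Approach, SIG_FULL) → (Approach, A_GO)
  (Approach, SIG_FAR) → (Approach, A_TURN)
event = SIG_NEAR selects (Survey, A_GO)

mode=Survey action=A_GO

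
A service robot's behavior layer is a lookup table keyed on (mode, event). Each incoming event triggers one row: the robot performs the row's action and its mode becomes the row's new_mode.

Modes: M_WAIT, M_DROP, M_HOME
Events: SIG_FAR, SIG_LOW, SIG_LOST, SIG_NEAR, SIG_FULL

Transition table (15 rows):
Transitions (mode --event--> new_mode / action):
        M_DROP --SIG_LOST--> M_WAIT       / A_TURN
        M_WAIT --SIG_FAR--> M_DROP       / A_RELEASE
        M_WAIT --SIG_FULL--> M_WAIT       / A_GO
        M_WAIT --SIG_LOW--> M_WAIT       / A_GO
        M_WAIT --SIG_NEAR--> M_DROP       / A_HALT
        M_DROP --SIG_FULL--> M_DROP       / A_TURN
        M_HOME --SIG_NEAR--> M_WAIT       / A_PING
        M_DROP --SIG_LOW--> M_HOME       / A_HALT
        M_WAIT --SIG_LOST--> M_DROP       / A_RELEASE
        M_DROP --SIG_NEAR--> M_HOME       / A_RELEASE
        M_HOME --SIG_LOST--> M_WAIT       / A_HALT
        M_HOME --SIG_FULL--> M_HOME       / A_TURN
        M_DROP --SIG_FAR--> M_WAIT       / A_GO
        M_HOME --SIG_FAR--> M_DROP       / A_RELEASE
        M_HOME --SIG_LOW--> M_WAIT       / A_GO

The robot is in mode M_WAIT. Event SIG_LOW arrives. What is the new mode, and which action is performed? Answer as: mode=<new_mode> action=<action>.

mode=M_WAIT action=A_GO

current mode = M_WAIT; filter table to that mode:
  (M_WAIT, SIG_FAR) → (M_DROP, A_RELEASE)
  (M_WAIT, SIG_FULL) → (M_WAIT, A_GO)
  (M_WAIT, SIG_LOW) → (M_WAIT, A_GO)  ← event matches
  (M_WAIT, SIG_NEAR) → (M_DROP, A_HALT)
  (M_WAIT, SIG_LOST) → (M_DROP, A_RELEASE)
event = SIG_LOW selects (M_WAIT, A_GO)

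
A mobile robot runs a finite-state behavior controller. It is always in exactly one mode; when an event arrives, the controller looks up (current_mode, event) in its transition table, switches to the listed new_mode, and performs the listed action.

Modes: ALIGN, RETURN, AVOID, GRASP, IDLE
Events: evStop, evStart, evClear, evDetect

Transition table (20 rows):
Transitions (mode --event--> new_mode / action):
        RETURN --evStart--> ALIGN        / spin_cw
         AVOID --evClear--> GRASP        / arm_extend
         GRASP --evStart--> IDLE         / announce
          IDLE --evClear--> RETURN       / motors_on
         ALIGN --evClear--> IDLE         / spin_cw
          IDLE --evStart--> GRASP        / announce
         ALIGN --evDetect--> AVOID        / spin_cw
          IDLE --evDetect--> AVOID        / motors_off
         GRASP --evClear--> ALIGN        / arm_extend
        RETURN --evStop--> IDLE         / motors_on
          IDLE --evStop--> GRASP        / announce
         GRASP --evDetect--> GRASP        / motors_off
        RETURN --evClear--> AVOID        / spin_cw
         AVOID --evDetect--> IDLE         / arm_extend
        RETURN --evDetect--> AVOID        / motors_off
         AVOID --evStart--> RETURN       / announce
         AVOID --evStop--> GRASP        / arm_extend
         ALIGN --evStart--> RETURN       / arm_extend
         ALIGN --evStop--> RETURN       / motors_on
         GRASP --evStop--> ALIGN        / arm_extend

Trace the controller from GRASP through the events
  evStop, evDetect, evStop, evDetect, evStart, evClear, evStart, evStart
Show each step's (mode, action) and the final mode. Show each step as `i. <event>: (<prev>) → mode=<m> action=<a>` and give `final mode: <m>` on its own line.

1. evStop: (GRASP) → mode=ALIGN action=arm_extend
2. evDetect: (ALIGN) → mode=AVOID action=spin_cw
3. evStop: (AVOID) → mode=GRASP action=arm_extend
4. evDetect: (GRASP) → mode=GRASP action=motors_off
5. evStart: (GRASP) → mode=IDLE action=announce
6. evClear: (IDLE) → mode=RETURN action=motors_on
7. evStart: (RETURN) → mode=ALIGN action=spin_cw
8. evStart: (ALIGN) → mode=RETURN action=arm_extend

final mode: RETURN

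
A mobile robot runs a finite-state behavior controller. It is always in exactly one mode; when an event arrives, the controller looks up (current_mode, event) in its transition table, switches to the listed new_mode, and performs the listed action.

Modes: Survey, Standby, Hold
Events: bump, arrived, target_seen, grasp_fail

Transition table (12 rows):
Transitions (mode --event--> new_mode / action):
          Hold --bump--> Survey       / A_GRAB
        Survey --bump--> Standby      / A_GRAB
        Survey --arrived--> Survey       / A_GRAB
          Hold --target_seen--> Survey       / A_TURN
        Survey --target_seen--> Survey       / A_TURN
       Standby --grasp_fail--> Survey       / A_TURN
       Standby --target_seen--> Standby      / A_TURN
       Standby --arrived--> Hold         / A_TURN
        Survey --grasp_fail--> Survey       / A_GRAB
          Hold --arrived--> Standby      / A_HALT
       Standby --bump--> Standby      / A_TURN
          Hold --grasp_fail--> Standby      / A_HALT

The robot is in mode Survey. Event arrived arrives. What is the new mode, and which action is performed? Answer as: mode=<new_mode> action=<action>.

mode=Survey action=A_GRAB

current mode = Survey; filter table to that mode:
  (Survey, bump) → (Standby, A_GRAB)
  (Survey, arrived) → (Survey, A_GRAB)  ← event matches
  (Survey, target_seen) → (Survey, A_TURN)
  (Survey, grasp_fail) → (Survey, A_GRAB)
event = arrived selects (Survey, A_GRAB)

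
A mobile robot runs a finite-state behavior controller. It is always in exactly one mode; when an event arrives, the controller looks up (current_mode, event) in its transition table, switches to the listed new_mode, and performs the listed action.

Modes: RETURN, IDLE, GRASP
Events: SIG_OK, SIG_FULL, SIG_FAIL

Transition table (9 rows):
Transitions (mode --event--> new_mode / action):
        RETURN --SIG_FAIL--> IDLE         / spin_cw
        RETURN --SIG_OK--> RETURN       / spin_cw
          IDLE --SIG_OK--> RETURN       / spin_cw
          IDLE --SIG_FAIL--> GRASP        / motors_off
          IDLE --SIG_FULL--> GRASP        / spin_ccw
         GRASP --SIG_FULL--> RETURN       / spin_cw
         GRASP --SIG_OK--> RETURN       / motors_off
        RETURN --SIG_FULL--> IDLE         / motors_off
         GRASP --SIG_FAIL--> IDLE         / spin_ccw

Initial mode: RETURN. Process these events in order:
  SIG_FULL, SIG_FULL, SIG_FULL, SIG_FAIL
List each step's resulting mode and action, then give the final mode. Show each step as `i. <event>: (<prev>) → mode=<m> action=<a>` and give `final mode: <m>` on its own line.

1. SIG_FULL: (RETURN) → mode=IDLE action=motors_off
2. SIG_FULL: (IDLE) → mode=GRASP action=spin_ccw
3. SIG_FULL: (GRASP) → mode=RETURN action=spin_cw
4. SIG_FAIL: (RETURN) → mode=IDLE action=spin_cw

final mode: IDLE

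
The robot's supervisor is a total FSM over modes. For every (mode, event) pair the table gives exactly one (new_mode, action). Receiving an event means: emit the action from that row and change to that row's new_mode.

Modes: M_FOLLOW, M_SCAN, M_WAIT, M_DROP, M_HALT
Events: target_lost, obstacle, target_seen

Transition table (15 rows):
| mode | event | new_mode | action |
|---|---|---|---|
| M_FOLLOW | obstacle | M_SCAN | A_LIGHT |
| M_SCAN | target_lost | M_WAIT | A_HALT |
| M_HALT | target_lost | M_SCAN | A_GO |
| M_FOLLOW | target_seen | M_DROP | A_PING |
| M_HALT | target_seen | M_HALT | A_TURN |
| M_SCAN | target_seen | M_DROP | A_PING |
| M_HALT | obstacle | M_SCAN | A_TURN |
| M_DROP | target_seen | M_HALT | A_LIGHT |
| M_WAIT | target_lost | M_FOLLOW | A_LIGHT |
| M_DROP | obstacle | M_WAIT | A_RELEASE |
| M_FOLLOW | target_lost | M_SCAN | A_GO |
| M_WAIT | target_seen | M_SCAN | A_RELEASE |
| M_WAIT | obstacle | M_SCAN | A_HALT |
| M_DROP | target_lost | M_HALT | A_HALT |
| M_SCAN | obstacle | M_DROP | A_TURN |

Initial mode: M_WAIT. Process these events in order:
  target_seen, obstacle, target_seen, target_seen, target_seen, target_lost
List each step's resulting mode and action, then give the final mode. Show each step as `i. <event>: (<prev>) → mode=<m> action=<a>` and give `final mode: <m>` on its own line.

final mode: M_SCAN

1. target_seen: (M_WAIT) → mode=M_SCAN action=A_RELEASE
2. obstacle: (M_SCAN) → mode=M_DROP action=A_TURN
3. target_seen: (M_DROP) → mode=M_HALT action=A_LIGHT
4. target_seen: (M_HALT) → mode=M_HALT action=A_TURN
5. target_seen: (M_HALT) → mode=M_HALT action=A_TURN
6. target_lost: (M_HALT) → mode=M_SCAN action=A_GO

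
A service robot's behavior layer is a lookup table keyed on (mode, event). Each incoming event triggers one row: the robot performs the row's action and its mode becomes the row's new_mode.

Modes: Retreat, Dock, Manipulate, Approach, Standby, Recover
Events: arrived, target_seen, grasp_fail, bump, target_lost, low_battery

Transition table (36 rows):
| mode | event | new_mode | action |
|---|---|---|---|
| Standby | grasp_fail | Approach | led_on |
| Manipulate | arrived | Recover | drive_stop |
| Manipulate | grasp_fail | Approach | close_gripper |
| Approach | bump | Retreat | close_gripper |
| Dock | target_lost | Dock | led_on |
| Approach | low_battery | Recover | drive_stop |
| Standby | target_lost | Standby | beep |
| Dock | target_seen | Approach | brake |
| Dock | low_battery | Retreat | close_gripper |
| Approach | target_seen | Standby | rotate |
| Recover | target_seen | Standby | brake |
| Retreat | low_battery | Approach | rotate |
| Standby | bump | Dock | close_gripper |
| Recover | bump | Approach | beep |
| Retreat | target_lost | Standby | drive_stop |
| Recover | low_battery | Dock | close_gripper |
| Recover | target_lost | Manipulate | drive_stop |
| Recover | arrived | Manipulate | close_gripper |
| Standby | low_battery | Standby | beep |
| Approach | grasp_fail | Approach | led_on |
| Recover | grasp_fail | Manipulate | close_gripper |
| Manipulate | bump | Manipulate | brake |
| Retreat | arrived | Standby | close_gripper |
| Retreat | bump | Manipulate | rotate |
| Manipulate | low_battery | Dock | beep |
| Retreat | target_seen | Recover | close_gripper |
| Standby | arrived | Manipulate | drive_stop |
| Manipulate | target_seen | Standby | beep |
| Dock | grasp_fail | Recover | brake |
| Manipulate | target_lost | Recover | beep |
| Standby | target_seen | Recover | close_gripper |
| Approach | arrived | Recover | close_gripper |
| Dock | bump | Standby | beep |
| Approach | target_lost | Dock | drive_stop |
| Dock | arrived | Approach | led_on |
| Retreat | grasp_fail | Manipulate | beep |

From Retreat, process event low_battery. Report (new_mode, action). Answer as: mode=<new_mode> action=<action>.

mode=Approach action=rotate

current mode = Retreat; filter table to that mode:
  (Retreat, low_battery) → (Approach, rotate)  ← event matches
  (Retreat, target_lost) → (Standby, drive_stop)
  (Retreat, arrived) → (Standby, close_gripper)
  (Retreat, bump) → (Manipulate, rotate)
  (Retreat, target_seen) → (Recover, close_gripper)
  (Retreat, grasp_fail) → (Manipulate, beep)
event = low_battery selects (Approach, rotate)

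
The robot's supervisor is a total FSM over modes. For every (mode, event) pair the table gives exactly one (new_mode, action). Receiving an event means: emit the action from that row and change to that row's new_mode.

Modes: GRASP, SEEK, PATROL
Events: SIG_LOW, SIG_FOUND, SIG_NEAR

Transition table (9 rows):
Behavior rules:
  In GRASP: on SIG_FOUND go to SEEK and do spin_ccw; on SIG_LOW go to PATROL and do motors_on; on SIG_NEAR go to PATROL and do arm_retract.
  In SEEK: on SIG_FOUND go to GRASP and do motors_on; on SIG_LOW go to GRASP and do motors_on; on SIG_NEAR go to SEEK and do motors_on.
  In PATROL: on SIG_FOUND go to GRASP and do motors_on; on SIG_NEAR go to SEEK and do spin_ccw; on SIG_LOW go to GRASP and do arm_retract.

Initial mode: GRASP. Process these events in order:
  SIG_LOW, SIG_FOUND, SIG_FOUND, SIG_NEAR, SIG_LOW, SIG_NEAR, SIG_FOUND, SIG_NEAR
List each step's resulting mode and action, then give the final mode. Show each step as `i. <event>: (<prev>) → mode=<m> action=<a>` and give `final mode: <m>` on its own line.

final mode: PATROL

1. SIG_LOW: (GRASP) → mode=PATROL action=motors_on
2. SIG_FOUND: (PATROL) → mode=GRASP action=motors_on
3. SIG_FOUND: (GRASP) → mode=SEEK action=spin_ccw
4. SIG_NEAR: (SEEK) → mode=SEEK action=motors_on
5. SIG_LOW: (SEEK) → mode=GRASP action=motors_on
6. SIG_NEAR: (GRASP) → mode=PATROL action=arm_retract
7. SIG_FOUND: (PATROL) → mode=GRASP action=motors_on
8. SIG_NEAR: (GRASP) → mode=PATROL action=arm_retract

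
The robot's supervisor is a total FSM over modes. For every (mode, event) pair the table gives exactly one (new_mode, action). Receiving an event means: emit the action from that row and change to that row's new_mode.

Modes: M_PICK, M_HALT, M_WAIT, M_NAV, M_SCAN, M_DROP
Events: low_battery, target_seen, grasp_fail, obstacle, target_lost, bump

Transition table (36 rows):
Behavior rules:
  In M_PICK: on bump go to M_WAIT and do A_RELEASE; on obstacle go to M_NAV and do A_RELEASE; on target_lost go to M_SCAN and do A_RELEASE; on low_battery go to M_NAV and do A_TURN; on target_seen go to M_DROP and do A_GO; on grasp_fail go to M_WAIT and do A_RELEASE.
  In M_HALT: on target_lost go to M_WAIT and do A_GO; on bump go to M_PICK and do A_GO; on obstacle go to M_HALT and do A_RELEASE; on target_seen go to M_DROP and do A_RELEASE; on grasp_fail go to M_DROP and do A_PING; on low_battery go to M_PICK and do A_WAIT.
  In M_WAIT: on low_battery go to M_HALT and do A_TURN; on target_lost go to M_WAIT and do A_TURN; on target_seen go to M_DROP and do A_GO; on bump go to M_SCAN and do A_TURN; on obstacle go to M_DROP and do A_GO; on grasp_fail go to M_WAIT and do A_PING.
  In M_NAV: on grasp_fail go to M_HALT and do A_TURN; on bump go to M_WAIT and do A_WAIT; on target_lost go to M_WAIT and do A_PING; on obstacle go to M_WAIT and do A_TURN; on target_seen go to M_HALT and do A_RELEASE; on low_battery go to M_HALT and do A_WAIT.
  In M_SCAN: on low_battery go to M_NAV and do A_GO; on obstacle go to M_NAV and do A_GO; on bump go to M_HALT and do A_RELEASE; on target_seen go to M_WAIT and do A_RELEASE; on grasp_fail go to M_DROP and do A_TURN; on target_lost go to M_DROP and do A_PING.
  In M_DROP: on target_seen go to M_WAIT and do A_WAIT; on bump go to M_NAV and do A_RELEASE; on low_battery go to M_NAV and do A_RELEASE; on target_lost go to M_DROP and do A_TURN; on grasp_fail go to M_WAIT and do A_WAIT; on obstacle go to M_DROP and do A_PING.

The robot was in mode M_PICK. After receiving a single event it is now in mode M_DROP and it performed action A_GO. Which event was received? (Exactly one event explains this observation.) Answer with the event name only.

try low_battery: (M_PICK, low_battery) → (M_NAV, A_TURN)
try target_seen: (M_PICK, target_seen) → (M_DROP, A_GO)  ← matches
try grasp_fail: (M_PICK, grasp_fail) → (M_WAIT, A_RELEASE)
try obstacle: (M_PICK, obstacle) → (M_NAV, A_RELEASE)
try target_lost: (M_PICK, target_lost) → (M_SCAN, A_RELEASE)
try bump: (M_PICK, bump) → (M_WAIT, A_RELEASE)

target_seen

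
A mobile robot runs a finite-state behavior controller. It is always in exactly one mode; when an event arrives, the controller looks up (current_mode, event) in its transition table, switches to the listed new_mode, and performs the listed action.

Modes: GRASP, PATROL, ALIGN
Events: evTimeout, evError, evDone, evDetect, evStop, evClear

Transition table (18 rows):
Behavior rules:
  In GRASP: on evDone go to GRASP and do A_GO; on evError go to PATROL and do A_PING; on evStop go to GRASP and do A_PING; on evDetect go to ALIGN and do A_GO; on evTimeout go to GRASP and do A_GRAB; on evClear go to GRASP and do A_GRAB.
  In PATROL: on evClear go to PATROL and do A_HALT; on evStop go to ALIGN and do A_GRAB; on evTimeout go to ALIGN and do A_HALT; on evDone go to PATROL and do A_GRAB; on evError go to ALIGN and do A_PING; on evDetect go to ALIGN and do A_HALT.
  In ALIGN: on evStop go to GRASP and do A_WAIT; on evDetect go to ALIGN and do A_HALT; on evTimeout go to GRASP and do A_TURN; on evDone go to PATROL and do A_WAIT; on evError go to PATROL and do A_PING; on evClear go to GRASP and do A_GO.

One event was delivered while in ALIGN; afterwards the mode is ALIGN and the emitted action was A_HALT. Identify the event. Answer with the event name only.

try evTimeout: (ALIGN, evTimeout) → (GRASP, A_TURN)
try evError: (ALIGN, evError) → (PATROL, A_PING)
try evDone: (ALIGN, evDone) → (PATROL, A_WAIT)
try evDetect: (ALIGN, evDetect) → (ALIGN, A_HALT)  ← matches
try evStop: (ALIGN, evStop) → (GRASP, A_WAIT)
try evClear: (ALIGN, evClear) → (GRASP, A_GO)

evDetect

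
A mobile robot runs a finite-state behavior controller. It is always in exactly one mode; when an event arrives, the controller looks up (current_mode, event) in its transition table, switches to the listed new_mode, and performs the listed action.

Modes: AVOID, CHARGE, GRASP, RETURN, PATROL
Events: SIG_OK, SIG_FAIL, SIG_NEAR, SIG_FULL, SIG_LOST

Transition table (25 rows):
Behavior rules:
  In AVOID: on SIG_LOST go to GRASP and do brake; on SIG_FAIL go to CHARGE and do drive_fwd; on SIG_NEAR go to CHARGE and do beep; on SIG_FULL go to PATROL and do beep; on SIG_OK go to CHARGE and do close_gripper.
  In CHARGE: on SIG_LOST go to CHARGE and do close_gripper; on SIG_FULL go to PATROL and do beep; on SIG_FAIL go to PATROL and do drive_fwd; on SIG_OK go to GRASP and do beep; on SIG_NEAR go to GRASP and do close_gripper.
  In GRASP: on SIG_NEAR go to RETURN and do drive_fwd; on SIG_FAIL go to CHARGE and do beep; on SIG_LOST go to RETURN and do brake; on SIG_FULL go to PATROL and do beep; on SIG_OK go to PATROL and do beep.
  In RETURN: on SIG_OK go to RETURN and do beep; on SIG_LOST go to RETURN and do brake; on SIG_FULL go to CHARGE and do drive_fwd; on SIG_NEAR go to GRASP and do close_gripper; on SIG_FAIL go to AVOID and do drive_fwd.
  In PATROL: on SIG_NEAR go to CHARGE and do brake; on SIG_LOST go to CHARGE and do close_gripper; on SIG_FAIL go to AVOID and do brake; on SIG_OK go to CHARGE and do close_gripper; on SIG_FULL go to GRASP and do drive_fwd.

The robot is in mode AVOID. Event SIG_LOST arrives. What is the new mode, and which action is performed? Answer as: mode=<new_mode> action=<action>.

mode=GRASP action=brake

current mode = AVOID; filter table to that mode:
  (AVOID, SIG_LOST) → (GRASP, brake)  ← event matches
  (AVOID, SIG_FAIL) → (CHARGE, drive_fwd)
  (AVOID, SIG_NEAR) → (CHARGE, beep)
  (AVOID, SIG_FULL) → (PATROL, beep)
  (AVOID, SIG_OK) → (CHARGE, close_gripper)
event = SIG_LOST selects (GRASP, brake)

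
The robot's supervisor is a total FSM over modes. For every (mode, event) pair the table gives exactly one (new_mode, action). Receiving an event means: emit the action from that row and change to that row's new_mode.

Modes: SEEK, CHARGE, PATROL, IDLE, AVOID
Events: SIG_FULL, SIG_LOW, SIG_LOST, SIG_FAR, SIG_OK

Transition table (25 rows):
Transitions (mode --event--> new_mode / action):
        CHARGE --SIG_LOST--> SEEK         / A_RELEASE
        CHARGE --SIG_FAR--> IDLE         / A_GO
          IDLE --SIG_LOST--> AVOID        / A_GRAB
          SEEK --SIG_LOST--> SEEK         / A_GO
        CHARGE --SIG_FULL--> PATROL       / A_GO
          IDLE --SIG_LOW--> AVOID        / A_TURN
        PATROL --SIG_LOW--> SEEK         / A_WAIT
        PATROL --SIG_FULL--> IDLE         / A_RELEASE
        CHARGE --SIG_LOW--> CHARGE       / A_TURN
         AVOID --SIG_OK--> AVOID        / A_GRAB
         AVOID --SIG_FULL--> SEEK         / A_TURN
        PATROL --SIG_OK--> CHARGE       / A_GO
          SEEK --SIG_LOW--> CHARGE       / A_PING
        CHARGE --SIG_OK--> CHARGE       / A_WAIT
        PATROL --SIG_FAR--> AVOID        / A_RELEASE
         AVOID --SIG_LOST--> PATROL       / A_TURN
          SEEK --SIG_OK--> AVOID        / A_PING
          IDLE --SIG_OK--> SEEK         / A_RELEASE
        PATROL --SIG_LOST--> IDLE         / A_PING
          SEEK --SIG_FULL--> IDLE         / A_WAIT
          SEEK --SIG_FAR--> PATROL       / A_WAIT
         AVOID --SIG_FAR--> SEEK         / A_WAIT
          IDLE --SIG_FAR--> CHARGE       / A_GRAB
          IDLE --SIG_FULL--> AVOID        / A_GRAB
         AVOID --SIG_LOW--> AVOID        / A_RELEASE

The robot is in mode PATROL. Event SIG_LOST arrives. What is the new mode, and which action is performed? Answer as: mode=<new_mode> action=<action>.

mode=IDLE action=A_PING

current mode = PATROL; filter table to that mode:
  (PATROL, SIG_LOW) → (SEEK, A_WAIT)
  (PATROL, SIG_FULL) → (IDLE, A_RELEASE)
  (PATROL, SIG_OK) → (CHARGE, A_GO)
  (PATROL, SIG_FAR) → (AVOID, A_RELEASE)
  (PATROL, SIG_LOST) → (IDLE, A_PING)  ← event matches
event = SIG_LOST selects (IDLE, A_PING)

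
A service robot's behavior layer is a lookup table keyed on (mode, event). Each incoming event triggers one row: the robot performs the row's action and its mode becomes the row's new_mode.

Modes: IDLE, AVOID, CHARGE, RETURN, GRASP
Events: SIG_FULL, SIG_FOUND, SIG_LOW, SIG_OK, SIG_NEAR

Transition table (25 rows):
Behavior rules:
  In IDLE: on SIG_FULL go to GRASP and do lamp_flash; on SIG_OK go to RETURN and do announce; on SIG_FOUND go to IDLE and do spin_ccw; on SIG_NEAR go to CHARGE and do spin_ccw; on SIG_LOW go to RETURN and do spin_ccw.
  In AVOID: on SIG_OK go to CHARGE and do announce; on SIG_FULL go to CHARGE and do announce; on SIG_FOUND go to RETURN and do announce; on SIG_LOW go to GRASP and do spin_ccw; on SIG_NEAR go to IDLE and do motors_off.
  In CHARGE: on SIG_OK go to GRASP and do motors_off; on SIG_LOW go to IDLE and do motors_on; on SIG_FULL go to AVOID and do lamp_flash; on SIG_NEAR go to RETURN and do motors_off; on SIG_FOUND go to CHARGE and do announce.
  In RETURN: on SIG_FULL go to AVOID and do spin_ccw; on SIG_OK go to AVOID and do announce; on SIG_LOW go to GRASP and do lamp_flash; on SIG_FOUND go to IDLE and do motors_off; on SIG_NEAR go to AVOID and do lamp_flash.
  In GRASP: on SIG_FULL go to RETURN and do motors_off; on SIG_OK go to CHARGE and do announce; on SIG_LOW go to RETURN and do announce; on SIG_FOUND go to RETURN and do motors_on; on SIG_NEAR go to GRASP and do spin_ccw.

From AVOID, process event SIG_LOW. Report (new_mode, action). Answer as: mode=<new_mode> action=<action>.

current mode = AVOID; filter table to that mode:
  (AVOID, SIG_OK) → (CHARGE, announce)
  (AVOID, SIG_FULL) → (CHARGE, announce)
  (AVOID, SIG_FOUND) → (RETURN, announce)
  (AVOID, SIG_LOW) → (GRASP, spin_ccw)  ← event matches
  (AVOID, SIG_NEAR) → (IDLE, motors_off)
event = SIG_LOW selects (GRASP, spin_ccw)

mode=GRASP action=spin_ccw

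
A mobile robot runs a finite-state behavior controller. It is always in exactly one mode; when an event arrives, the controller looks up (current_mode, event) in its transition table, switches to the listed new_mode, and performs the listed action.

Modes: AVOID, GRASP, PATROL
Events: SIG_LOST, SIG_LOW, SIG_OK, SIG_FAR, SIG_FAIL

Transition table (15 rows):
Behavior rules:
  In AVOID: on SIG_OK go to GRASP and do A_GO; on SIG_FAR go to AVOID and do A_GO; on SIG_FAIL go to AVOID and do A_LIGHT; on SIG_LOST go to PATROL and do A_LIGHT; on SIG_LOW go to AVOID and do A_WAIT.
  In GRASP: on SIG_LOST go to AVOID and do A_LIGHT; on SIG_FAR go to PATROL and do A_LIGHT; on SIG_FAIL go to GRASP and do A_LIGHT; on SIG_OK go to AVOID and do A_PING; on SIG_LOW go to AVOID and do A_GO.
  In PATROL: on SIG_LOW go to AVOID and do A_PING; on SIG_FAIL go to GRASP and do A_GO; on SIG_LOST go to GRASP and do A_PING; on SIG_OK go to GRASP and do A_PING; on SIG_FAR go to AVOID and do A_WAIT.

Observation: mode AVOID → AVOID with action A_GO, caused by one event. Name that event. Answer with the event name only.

SIG_FAR

try SIG_LOST: (AVOID, SIG_LOST) → (PATROL, A_LIGHT)
try SIG_LOW: (AVOID, SIG_LOW) → (AVOID, A_WAIT)
try SIG_OK: (AVOID, SIG_OK) → (GRASP, A_GO)
try SIG_FAR: (AVOID, SIG_FAR) → (AVOID, A_GO)  ← matches
try SIG_FAIL: (AVOID, SIG_FAIL) → (AVOID, A_LIGHT)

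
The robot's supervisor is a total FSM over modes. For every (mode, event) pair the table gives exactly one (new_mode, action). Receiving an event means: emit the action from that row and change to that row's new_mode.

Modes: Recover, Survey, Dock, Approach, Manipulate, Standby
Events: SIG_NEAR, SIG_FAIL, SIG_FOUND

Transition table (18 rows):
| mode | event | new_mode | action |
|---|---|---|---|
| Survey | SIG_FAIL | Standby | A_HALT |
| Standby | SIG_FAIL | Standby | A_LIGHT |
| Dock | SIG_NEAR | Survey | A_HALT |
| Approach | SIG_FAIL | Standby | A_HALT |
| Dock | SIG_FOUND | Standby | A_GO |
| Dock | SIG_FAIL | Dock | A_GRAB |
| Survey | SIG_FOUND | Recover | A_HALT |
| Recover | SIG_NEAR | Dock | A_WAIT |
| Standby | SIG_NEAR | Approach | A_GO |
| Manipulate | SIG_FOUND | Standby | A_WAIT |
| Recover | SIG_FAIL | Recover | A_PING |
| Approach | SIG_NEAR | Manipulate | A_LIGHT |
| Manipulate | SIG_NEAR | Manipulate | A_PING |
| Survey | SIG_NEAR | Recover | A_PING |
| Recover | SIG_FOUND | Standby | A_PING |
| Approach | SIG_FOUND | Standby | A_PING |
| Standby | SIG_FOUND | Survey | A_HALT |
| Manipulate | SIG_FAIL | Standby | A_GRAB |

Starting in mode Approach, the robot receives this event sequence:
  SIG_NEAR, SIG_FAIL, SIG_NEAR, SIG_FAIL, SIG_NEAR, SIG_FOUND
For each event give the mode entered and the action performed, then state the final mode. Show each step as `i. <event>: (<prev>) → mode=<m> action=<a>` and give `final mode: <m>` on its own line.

1. SIG_NEAR: (Approach) → mode=Manipulate action=A_LIGHT
2. SIG_FAIL: (Manipulate) → mode=Standby action=A_GRAB
3. SIG_NEAR: (Standby) → mode=Approach action=A_GO
4. SIG_FAIL: (Approach) → mode=Standby action=A_HALT
5. SIG_NEAR: (Standby) → mode=Approach action=A_GO
6. SIG_FOUND: (Approach) → mode=Standby action=A_PING

final mode: Standby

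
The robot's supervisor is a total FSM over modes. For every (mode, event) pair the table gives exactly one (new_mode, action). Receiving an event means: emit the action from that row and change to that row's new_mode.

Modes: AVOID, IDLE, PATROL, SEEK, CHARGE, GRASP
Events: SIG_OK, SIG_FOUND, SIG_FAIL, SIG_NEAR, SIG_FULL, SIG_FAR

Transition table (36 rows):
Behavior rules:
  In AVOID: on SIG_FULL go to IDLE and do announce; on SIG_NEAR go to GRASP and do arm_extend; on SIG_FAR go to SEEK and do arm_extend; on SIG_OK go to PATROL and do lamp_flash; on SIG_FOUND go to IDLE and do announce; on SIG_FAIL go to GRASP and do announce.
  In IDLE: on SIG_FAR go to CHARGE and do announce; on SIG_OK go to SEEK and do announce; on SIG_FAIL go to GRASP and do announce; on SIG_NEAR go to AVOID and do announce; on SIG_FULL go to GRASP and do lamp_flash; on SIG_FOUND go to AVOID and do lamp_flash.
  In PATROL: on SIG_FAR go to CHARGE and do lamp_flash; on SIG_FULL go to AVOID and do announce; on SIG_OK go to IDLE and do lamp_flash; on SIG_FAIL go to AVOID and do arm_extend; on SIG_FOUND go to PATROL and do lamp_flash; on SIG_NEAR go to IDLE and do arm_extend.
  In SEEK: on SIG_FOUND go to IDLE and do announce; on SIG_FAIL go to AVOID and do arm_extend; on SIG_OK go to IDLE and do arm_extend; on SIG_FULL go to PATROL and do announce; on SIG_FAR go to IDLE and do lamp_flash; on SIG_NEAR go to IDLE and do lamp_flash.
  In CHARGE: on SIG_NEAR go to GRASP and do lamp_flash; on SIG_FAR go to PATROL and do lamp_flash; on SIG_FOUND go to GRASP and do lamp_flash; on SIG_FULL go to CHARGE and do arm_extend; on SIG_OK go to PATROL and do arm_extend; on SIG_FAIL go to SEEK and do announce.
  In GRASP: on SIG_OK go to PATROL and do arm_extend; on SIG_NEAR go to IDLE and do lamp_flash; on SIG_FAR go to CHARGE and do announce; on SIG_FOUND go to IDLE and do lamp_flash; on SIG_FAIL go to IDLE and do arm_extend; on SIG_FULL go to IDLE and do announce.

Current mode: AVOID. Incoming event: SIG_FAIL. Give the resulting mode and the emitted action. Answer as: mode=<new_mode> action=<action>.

current mode = AVOID; filter table to that mode:
  (AVOID, SIG_FULL) → (IDLE, announce)
  (AVOID, SIG_NEAR) → (GRASP, arm_extend)
  (AVOID, SIG_FAR) → (SEEK, arm_extend)
  (AVOID, SIG_OK) → (PATROL, lamp_flash)
  (AVOID, SIG_FOUND) → (IDLE, announce)
  (AVOID, SIG_FAIL) → (GRASP, announce)  ← event matches
event = SIG_FAIL selects (GRASP, announce)

mode=GRASP action=announce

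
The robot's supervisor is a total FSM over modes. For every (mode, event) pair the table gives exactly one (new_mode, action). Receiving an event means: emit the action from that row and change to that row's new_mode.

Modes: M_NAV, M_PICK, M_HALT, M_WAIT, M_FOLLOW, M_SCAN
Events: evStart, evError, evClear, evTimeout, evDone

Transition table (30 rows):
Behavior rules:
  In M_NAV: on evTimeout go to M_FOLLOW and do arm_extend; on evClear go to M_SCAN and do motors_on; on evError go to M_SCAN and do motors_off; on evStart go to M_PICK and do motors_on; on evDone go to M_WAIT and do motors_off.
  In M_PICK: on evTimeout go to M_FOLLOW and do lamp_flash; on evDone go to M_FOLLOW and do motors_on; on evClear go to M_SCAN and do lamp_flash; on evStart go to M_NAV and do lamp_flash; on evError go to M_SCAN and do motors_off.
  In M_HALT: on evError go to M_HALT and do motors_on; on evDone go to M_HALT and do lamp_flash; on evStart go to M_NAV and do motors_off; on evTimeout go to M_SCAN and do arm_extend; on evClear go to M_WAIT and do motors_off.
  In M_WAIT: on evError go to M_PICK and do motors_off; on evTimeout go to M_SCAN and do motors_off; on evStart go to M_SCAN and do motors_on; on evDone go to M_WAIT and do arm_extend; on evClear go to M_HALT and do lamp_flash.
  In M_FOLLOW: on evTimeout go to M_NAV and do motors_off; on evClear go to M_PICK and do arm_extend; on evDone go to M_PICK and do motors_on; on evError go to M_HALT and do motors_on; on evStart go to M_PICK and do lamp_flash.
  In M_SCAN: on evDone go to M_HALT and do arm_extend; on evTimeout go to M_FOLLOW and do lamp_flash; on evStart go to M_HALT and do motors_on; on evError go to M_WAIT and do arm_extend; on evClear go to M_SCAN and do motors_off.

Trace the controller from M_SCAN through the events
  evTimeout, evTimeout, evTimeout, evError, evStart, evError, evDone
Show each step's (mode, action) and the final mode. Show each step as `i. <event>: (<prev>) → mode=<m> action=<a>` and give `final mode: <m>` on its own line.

final mode: M_HALT

1. evTimeout: (M_SCAN) → mode=M_FOLLOW action=lamp_flash
2. evTimeout: (M_FOLLOW) → mode=M_NAV action=motors_off
3. evTimeout: (M_NAV) → mode=M_FOLLOW action=arm_extend
4. evError: (M_FOLLOW) → mode=M_HALT action=motors_on
5. evStart: (M_HALT) → mode=M_NAV action=motors_off
6. evError: (M_NAV) → mode=M_SCAN action=motors_off
7. evDone: (M_SCAN) → mode=M_HALT action=arm_extend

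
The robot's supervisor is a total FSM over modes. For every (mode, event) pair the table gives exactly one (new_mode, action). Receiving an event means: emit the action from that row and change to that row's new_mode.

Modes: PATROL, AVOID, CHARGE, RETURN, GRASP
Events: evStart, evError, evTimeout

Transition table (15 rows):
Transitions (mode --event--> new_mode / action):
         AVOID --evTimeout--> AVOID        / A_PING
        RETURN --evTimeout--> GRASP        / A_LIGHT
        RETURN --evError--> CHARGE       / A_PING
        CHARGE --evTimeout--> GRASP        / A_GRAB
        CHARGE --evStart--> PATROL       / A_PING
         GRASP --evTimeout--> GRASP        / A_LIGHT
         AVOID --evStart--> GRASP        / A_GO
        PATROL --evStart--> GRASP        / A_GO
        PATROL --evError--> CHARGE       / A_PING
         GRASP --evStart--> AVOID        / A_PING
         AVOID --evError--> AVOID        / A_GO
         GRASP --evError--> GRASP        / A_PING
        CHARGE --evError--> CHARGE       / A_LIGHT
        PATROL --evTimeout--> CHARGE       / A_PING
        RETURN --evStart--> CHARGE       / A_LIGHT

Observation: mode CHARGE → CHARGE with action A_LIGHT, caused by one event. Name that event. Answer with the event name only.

try evStart: (CHARGE, evStart) → (PATROL, A_PING)
try evError: (CHARGE, evError) → (CHARGE, A_LIGHT)  ← matches
try evTimeout: (CHARGE, evTimeout) → (GRASP, A_GRAB)

evError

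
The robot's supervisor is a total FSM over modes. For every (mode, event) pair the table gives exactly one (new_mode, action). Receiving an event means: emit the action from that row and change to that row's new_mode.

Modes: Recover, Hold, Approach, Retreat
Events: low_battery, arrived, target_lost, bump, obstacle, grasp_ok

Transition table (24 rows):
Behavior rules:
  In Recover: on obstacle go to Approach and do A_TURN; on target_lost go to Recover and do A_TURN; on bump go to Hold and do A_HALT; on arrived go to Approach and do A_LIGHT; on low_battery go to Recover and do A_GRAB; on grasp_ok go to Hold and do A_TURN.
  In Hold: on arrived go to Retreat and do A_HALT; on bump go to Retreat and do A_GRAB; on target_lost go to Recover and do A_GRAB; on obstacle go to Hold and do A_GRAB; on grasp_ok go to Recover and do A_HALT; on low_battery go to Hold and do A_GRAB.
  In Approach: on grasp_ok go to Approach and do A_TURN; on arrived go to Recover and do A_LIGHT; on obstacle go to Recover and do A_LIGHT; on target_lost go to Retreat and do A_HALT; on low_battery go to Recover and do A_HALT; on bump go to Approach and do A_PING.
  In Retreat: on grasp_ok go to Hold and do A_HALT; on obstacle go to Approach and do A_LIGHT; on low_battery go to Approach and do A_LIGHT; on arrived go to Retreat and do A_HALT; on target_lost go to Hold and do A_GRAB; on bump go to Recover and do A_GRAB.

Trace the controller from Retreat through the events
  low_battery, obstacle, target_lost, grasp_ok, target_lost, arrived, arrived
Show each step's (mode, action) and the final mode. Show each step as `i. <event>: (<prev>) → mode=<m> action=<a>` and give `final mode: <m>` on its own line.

final mode: Recover

1. low_battery: (Retreat) → mode=Approach action=A_LIGHT
2. obstacle: (Approach) → mode=Recover action=A_LIGHT
3. target_lost: (Recover) → mode=Recover action=A_TURN
4. grasp_ok: (Recover) → mode=Hold action=A_TURN
5. target_lost: (Hold) → mode=Recover action=A_GRAB
6. arrived: (Recover) → mode=Approach action=A_LIGHT
7. arrived: (Approach) → mode=Recover action=A_LIGHT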